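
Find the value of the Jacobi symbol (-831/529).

(-831/529)
  = (831/529)    [529 ≡ 1 mod 4 ⇒ (-1/529) = +1]
  = (302/529)    [831 ≡ 302 mod 529]
  = (151/529)    [529 ≡ 1 mod 8 ⇒ (2/529) = +1]
  = (529/151)    [QR: 529 ≡ 1 mod 4, sign kept]
  = (76/151)    [529 ≡ 76 mod 151]
  = (19/151)    [151 ≡ 7 mod 8 ⇒ (2/151)^2 = +1]
  = -(151/19)    [QR: both ≡ 3 mod 4, sign flips]
  = -(18/19)    [151 ≡ 18 mod 19]
  = (9/19)    [19 ≡ 3 mod 8 ⇒ (2/19) = -1]
  = (19/9)    [QR: 9 ≡ 1 mod 4, sign kept]
  = (1/9)    [19 ≡ 1 mod 9]
  = 1    [(1/9) = 1]

1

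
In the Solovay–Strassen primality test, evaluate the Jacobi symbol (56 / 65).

Factor out 2: 56 = 2^3·7. Since 65 ≡ 1 (mod 8), (2 / 65) = +1, and (2 / 65)^3 = +1. Now have (7 / 65).
65 ≡ 1 (mod 4), so quadratic reciprocity gives (7 / 65) = (65 / 7). Reduce: 65 ≡ 2 (mod 7). Now have (2 / 7).
Factor out 2: 2 = 2. Since 7 ≡ 7 (mod 8), (2 / 7) = +1. Now have (1 / 7).
(1 / 7) = 1. Collecting the sign factors: 1.

1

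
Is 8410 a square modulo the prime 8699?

no

Factor out 2: 8410 = 2·4205. Since 8699 ≡ 3 (mod 8), (2/8699) = -1. Now have -(4205/8699).
4205 ≡ 1 (mod 4), so quadratic reciprocity gives (4205/8699) = (8699/4205). Reduce: 8699 ≡ 289 (mod 4205). Now have -(289/4205).
289 ≡ 1 (mod 4), so quadratic reciprocity gives (289/4205) = (4205/289). Reduce: 4205 ≡ 159 (mod 289). Now have -(159/289).
289 ≡ 1 (mod 4), so quadratic reciprocity gives (159/289) = (289/159). Reduce: 289 ≡ 130 (mod 159). Now have -(130/159).
Factor out 2: 130 = 2·65. Since 159 ≡ 7 (mod 8), (2/159) = +1. Now have -(65/159).
65 ≡ 1 (mod 4), so quadratic reciprocity gives (65/159) = (159/65). Reduce: 159 ≡ 29 (mod 65). Now have -(29/65).
29 ≡ 1 (mod 4), so quadratic reciprocity gives (29/65) = (65/29). Reduce: 65 ≡ 7 (mod 29). Now have -(7/29).
29 ≡ 1 (mod 4), so quadratic reciprocity gives (7/29) = (29/7). Reduce: 29 ≡ 1 (mod 7). Now have -(1/7).
(1/7) = 1. Collecting the sign factors: -1.
(8410/8699) = -1, and 8699 is prime, so 8410 is not a quadratic residue mod 8699.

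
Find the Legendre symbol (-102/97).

-1

Reduce the numerator: -102 ≡ 92 (mod 97), so (-102/97) = (92/97).
Factor out 2: 92 = 2^2·23. Since 97 ≡ 1 (mod 8), (2/97) = +1, and (2/97)^2 = +1. Now have (23/97).
97 ≡ 1 (mod 4), so quadratic reciprocity gives (23/97) = (97/23). Reduce: 97 ≡ 5 (mod 23). Now have (5/23).
5 ≡ 1 (mod 4), so quadratic reciprocity gives (5/23) = (23/5). Reduce: 23 ≡ 3 (mod 5). Now have (3/5).
5 ≡ 1 (mod 4), so quadratic reciprocity gives (3/5) = (5/3). Reduce: 5 ≡ 2 (mod 3). Now have (2/3).
Factor out 2: 2 = 2. Since 3 ≡ 3 (mod 8), (2/3) = -1. Now have -(1/3).
(1/3) = 1. Collecting the sign factors: -1.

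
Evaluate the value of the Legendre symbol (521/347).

(521/347)
  = (174/347)    [521 ≡ 174 mod 347]
  = -(87/347)    [347 ≡ 3 mod 8 ⇒ (2/347) = -1]
  = (347/87)    [QR: both ≡ 3 mod 4, sign flips]
  = (86/87)    [347 ≡ 86 mod 87]
  = (43/87)    [87 ≡ 7 mod 8 ⇒ (2/87) = +1]
  = -(87/43)    [QR: both ≡ 3 mod 4, sign flips]
  = -(1/43)    [87 ≡ 1 mod 43]
  = -1    [(1/43) = 1]

-1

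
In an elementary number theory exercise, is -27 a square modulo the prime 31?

(-27|31)
  = (4|31)    [-27 ≡ 4 mod 31]
  = (1|31)    [31 ≡ 7 mod 8 ⇒ (2|31)^2 = +1]
  = 1    [(1|31) = 1]
(-27|31) = 1, and 31 is prime, so -27 is a quadratic residue mod 31.

yes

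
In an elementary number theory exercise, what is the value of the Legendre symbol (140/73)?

Reduce the numerator: 140 ≡ 67 (mod 73), so (140/73) = (67/73).
73 ≡ 1 (mod 4), so quadratic reciprocity gives (67/73) = (73/67). Reduce: 73 ≡ 6 (mod 67). Now have (6/67).
Factor out 2: 6 = 2·3. Since 67 ≡ 3 (mod 8), (2/67) = -1. Now have -(3/67).
Both 3 ≡ 3 and 67 ≡ 3 (mod 4), so reciprocity gives (3/67) = -(67/3). Reduce: 67 ≡ 1 (mod 3). Now have (1/3).
(1/3) = 1. Collecting the sign factors: 1.

1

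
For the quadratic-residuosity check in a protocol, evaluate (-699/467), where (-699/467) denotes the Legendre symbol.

-1

Reduce the numerator: -699 ≡ 235 (mod 467), so (-699/467) = (235/467).
Both 235 ≡ 3 and 467 ≡ 3 (mod 4), so reciprocity gives (235/467) = -(467/235). Reduce: 467 ≡ 232 (mod 235). Now have -(232/235).
Factor out 2: 232 = 2^3·29. Since 235 ≡ 3 (mod 8), (2/235) = -1, and (2/235)^3 = -1. Now have (29/235).
29 ≡ 1 (mod 4), so quadratic reciprocity gives (29/235) = (235/29). Reduce: 235 ≡ 3 (mod 29). Now have (3/29).
29 ≡ 1 (mod 4), so quadratic reciprocity gives (3/29) = (29/3). Reduce: 29 ≡ 2 (mod 3). Now have (2/3).
Factor out 2: 2 = 2. Since 3 ≡ 3 (mod 8), (2/3) = -1. Now have -(1/3).
(1/3) = 1. Collecting the sign factors: -1.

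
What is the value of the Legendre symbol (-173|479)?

-1

Reduce the numerator: -173 ≡ 306 (mod 479), so (-173|479) = (306|479).
Factor out 2: 306 = 2·153. Since 479 ≡ 7 (mod 8), (2|479) = +1. Now have (153|479).
153 ≡ 1 (mod 4), so quadratic reciprocity gives (153|479) = (479|153). Reduce: 479 ≡ 20 (mod 153). Now have (20|153).
Factor out 2: 20 = 2^2·5. Since 153 ≡ 1 (mod 8), (2|153) = +1, and (2|153)^2 = +1. Now have (5|153).
5 ≡ 1 (mod 4), so quadratic reciprocity gives (5|153) = (153|5). Reduce: 153 ≡ 3 (mod 5). Now have (3|5).
5 ≡ 1 (mod 4), so quadratic reciprocity gives (3|5) = (5|3). Reduce: 5 ≡ 2 (mod 3). Now have (2|3).
Factor out 2: 2 = 2. Since 3 ≡ 3 (mod 8), (2|3) = -1. Now have -(1|3).
(1|3) = 1. Collecting the sign factors: -1.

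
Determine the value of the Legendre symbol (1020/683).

1

Reduce the numerator: 1020 ≡ 337 (mod 683), so (1020/683) = (337/683).
337 ≡ 1 (mod 4), so quadratic reciprocity gives (337/683) = (683/337). Reduce: 683 ≡ 9 (mod 337). Now have (9/337).
9 ≡ 1 (mod 4), so quadratic reciprocity gives (9/337) = (337/9). Reduce: 337 ≡ 4 (mod 9). Now have (4/9).
Factor out 2: 4 = 2^2. Since 9 ≡ 1 (mod 8), (2/9) = +1, and (2/9)^2 = +1. Now have (1/9).
(1/9) = 1. Collecting the sign factors: 1.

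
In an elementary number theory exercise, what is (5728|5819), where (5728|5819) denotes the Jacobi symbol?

Factor out 2: 5728 = 2^5·179. Since 5819 ≡ 3 (mod 8), (2|5819) = -1, and (2|5819)^5 = -1. Now have -(179|5819).
Both 179 ≡ 3 and 5819 ≡ 3 (mod 4), so reciprocity gives (179|5819) = -(5819|179). Reduce: 5819 ≡ 91 (mod 179). Now have (91|179).
Both 91 ≡ 3 and 179 ≡ 3 (mod 4), so reciprocity gives (91|179) = -(179|91). Reduce: 179 ≡ 88 (mod 91). Now have -(88|91).
Factor out 2: 88 = 2^3·11. Since 91 ≡ 3 (mod 8), (2|91) = -1, and (2|91)^3 = -1. Now have (11|91).
Both 11 ≡ 3 and 91 ≡ 3 (mod 4), so reciprocity gives (11|91) = -(91|11). Reduce: 91 ≡ 3 (mod 11). Now have -(3|11).
Both 3 ≡ 3 and 11 ≡ 3 (mod 4), so reciprocity gives (3|11) = -(11|3). Reduce: 11 ≡ 2 (mod 3). Now have (2|3).
Factor out 2: 2 = 2. Since 3 ≡ 3 (mod 8), (2|3) = -1. Now have -(1|3).
(1|3) = 1. Collecting the sign factors: -1.

-1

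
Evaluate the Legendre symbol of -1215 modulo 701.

Reduce the numerator: -1215 ≡ 187 (mod 701), so (-1215/701) = (187/701).
701 ≡ 1 (mod 4), so quadratic reciprocity gives (187/701) = (701/187). Reduce: 701 ≡ 140 (mod 187). Now have (140/187).
Factor out 2: 140 = 2^2·35. Since 187 ≡ 3 (mod 8), (2/187) = -1, and (2/187)^2 = +1. Now have (35/187).
Both 35 ≡ 3 and 187 ≡ 3 (mod 4), so reciprocity gives (35/187) = -(187/35). Reduce: 187 ≡ 12 (mod 35). Now have -(12/35).
Factor out 2: 12 = 2^2·3. Since 35 ≡ 3 (mod 8), (2/35) = -1, and (2/35)^2 = +1. Now have -(3/35).
Both 3 ≡ 3 and 35 ≡ 3 (mod 4), so reciprocity gives (3/35) = -(35/3). Reduce: 35 ≡ 2 (mod 3). Now have (2/3).
Factor out 2: 2 = 2. Since 3 ≡ 3 (mod 8), (2/3) = -1. Now have -(1/3).
(1/3) = 1. Collecting the sign factors: -1.

-1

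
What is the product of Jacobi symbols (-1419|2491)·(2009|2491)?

By multiplicativity, (-1419·2009|2491) = (-1419|2491)·(2009|2491).
First factor (-1419|2491):
(-1419|2491)
  = (1072|2491)    [-1419 ≡ 1072 mod 2491]
  = (67|2491)    [2491 ≡ 3 mod 8 ⇒ (2|2491)^4 = +1]
  = -(2491|67)    [QR: both ≡ 3 mod 4, sign flips]
  = -(12|67)    [2491 ≡ 12 mod 67]
  = -(3|67)    [67 ≡ 3 mod 8 ⇒ (2|67)^2 = +1]
  = (67|3)    [QR: both ≡ 3 mod 4, sign flips]
  = (1|3)    [67 ≡ 1 mod 3]
  = 1    [(1|3) = 1]
Second factor (2009|2491):
(2009|2491)
  = (2491|2009)    [QR: 2009 ≡ 1 mod 4, sign kept]
  = (482|2009)    [2491 ≡ 482 mod 2009]
  = (241|2009)    [2009 ≡ 1 mod 8 ⇒ (2|2009) = +1]
  = (2009|241)    [QR: 241 ≡ 1 mod 4, sign kept]
  = (81|241)    [2009 ≡ 81 mod 241]
  = (241|81)    [QR: 81 ≡ 1 mod 4, sign kept]
  = (79|81)    [241 ≡ 79 mod 81]
  = (81|79)    [QR: 81 ≡ 1 mod 4, sign kept]
  = (2|79)    [81 ≡ 2 mod 79]
  = (1|79)    [79 ≡ 7 mod 8 ⇒ (2|79) = +1]
  = 1    [(1|79) = 1]
Product: (1)·(1) = 1.

1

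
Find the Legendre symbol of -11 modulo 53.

1

Reduce the numerator: -11 ≡ 42 (mod 53), so (-11/53) = (42/53).
Factor out 2: 42 = 2·21. Since 53 ≡ 5 (mod 8), (2/53) = -1. Now have -(21/53).
21 ≡ 1 (mod 4), so quadratic reciprocity gives (21/53) = (53/21). Reduce: 53 ≡ 11 (mod 21). Now have -(11/21).
21 ≡ 1 (mod 4), so quadratic reciprocity gives (11/21) = (21/11). Reduce: 21 ≡ 10 (mod 11). Now have -(10/11).
Factor out 2: 10 = 2·5. Since 11 ≡ 3 (mod 8), (2/11) = -1. Now have (5/11).
5 ≡ 1 (mod 4), so quadratic reciprocity gives (5/11) = (11/5). Reduce: 11 ≡ 1 (mod 5). Now have (1/5).
(1/5) = 1. Collecting the sign factors: 1.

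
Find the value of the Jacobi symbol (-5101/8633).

1

Reduce the numerator: -5101 ≡ 3532 (mod 8633), so (-5101/8633) = (3532/8633).
Factor out 2: 3532 = 2^2·883. Since 8633 ≡ 1 (mod 8), (2/8633) = +1, and (2/8633)^2 = +1. Now have (883/8633).
8633 ≡ 1 (mod 4), so quadratic reciprocity gives (883/8633) = (8633/883). Reduce: 8633 ≡ 686 (mod 883). Now have (686/883).
Factor out 2: 686 = 2·343. Since 883 ≡ 3 (mod 8), (2/883) = -1. Now have -(343/883).
Both 343 ≡ 3 and 883 ≡ 3 (mod 4), so reciprocity gives (343/883) = -(883/343). Reduce: 883 ≡ 197 (mod 343). Now have (197/343).
197 ≡ 1 (mod 4), so quadratic reciprocity gives (197/343) = (343/197). Reduce: 343 ≡ 146 (mod 197). Now have (146/197).
Factor out 2: 146 = 2·73. Since 197 ≡ 5 (mod 8), (2/197) = -1. Now have -(73/197).
73 ≡ 1 (mod 4), so quadratic reciprocity gives (73/197) = (197/73). Reduce: 197 ≡ 51 (mod 73). Now have -(51/73).
73 ≡ 1 (mod 4), so quadratic reciprocity gives (51/73) = (73/51). Reduce: 73 ≡ 22 (mod 51). Now have -(22/51).
Factor out 2: 22 = 2·11. Since 51 ≡ 3 (mod 8), (2/51) = -1. Now have (11/51).
Both 11 ≡ 3 and 51 ≡ 3 (mod 4), so reciprocity gives (11/51) = -(51/11). Reduce: 51 ≡ 7 (mod 11). Now have -(7/11).
Both 7 ≡ 3 and 11 ≡ 3 (mod 4), so reciprocity gives (7/11) = -(11/7). Reduce: 11 ≡ 4 (mod 7). Now have (4/7).
Factor out 2: 4 = 2^2. Since 7 ≡ 7 (mod 8), (2/7) = +1, and (2/7)^2 = +1. Now have (1/7).
(1/7) = 1. Collecting the sign factors: 1.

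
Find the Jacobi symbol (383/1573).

-1

1573 ≡ 1 (mod 4), so quadratic reciprocity gives (383/1573) = (1573/383). Reduce: 1573 ≡ 41 (mod 383). Now have (41/383).
41 ≡ 1 (mod 4), so quadratic reciprocity gives (41/383) = (383/41). Reduce: 383 ≡ 14 (mod 41). Now have (14/41).
Factor out 2: 14 = 2·7. Since 41 ≡ 1 (mod 8), (2/41) = +1. Now have (7/41).
41 ≡ 1 (mod 4), so quadratic reciprocity gives (7/41) = (41/7). Reduce: 41 ≡ 6 (mod 7). Now have (6/7).
Factor out 2: 6 = 2·3. Since 7 ≡ 7 (mod 8), (2/7) = +1. Now have (3/7).
Both 3 ≡ 3 and 7 ≡ 3 (mod 4), so reciprocity gives (3/7) = -(7/3). Reduce: 7 ≡ 1 (mod 3). Now have -(1/3).
(1/3) = 1. Collecting the sign factors: -1.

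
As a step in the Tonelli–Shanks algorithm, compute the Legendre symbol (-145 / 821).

1

(-145 / 821)
  = (145 / 821)    [821 ≡ 1 mod 4 ⇒ (-1 / 821) = +1]
  = (821 / 145)    [QR: 145 ≡ 1 mod 4, sign kept]
  = (96 / 145)    [821 ≡ 96 mod 145]
  = (3 / 145)    [145 ≡ 1 mod 8 ⇒ (2 / 145)^5 = +1]
  = (145 / 3)    [QR: 145 ≡ 1 mod 4, sign kept]
  = (1 / 3)    [145 ≡ 1 mod 3]
  = 1    [(1 / 3) = 1]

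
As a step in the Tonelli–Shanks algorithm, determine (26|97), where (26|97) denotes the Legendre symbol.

-1

Factor out 2: 26 = 2·13. Since 97 ≡ 1 (mod 8), (2|97) = +1. Now have (13|97).
13 ≡ 1 (mod 4), so quadratic reciprocity gives (13|97) = (97|13). Reduce: 97 ≡ 6 (mod 13). Now have (6|13).
Factor out 2: 6 = 2·3. Since 13 ≡ 5 (mod 8), (2|13) = -1. Now have -(3|13).
13 ≡ 1 (mod 4), so quadratic reciprocity gives (3|13) = (13|3). Reduce: 13 ≡ 1 (mod 3). Now have -(1|3).
(1|3) = 1. Collecting the sign factors: -1.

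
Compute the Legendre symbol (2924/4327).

1

Factor out 2: 2924 = 2^2·731. Since 4327 ≡ 7 (mod 8), (2/4327) = +1, and (2/4327)^2 = +1. Now have (731/4327).
Both 731 ≡ 3 and 4327 ≡ 3 (mod 4), so reciprocity gives (731/4327) = -(4327/731). Reduce: 4327 ≡ 672 (mod 731). Now have -(672/731).
Factor out 2: 672 = 2^5·21. Since 731 ≡ 3 (mod 8), (2/731) = -1, and (2/731)^5 = -1. Now have (21/731).
21 ≡ 1 (mod 4), so quadratic reciprocity gives (21/731) = (731/21). Reduce: 731 ≡ 17 (mod 21). Now have (17/21).
17 ≡ 1 (mod 4), so quadratic reciprocity gives (17/21) = (21/17). Reduce: 21 ≡ 4 (mod 17). Now have (4/17).
Factor out 2: 4 = 2^2. Since 17 ≡ 1 (mod 8), (2/17) = +1, and (2/17)^2 = +1. Now have (1/17).
(1/17) = 1. Collecting the sign factors: 1.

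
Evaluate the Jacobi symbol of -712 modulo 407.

(-712|407)
  = (102|407)    [-712 ≡ 102 mod 407]
  = (51|407)    [407 ≡ 7 mod 8 ⇒ (2|407) = +1]
  = -(407|51)    [QR: both ≡ 3 mod 4, sign flips]
  = -(50|51)    [407 ≡ 50 mod 51]
  = (25|51)    [51 ≡ 3 mod 8 ⇒ (2|51) = -1]
  = (51|25)    [QR: 25 ≡ 1 mod 4, sign kept]
  = (1|25)    [51 ≡ 1 mod 25]
  = 1    [(1|25) = 1]

1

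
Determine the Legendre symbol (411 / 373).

1

Reduce the numerator: 411 ≡ 38 (mod 373), so (411 / 373) = (38 / 373).
Factor out 2: 38 = 2·19. Since 373 ≡ 5 (mod 8), (2 / 373) = -1. Now have -(19 / 373).
373 ≡ 1 (mod 4), so quadratic reciprocity gives (19 / 373) = (373 / 19). Reduce: 373 ≡ 12 (mod 19). Now have -(12 / 19).
Factor out 2: 12 = 2^2·3. Since 19 ≡ 3 (mod 8), (2 / 19) = -1, and (2 / 19)^2 = +1. Now have -(3 / 19).
Both 3 ≡ 3 and 19 ≡ 3 (mod 4), so reciprocity gives (3 / 19) = -(19 / 3). Reduce: 19 ≡ 1 (mod 3). Now have (1 / 3).
(1 / 3) = 1. Collecting the sign factors: 1.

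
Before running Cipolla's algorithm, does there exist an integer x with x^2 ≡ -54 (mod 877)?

Pull out -1: (-54/877) = (-1/877)·(54/877). Since 877 ≡ 1 (mod 4), (-1/877) = +1. Now have (54/877).
Factor out 2: 54 = 2·27. Since 877 ≡ 5 (mod 8), (2/877) = -1. Now have -(27/877).
877 ≡ 1 (mod 4), so quadratic reciprocity gives (27/877) = (877/27). Reduce: 877 ≡ 13 (mod 27). Now have -(13/27).
13 ≡ 1 (mod 4), so quadratic reciprocity gives (13/27) = (27/13). Reduce: 27 ≡ 1 (mod 13). Now have -(1/13).
(1/13) = 1. Collecting the sign factors: -1.
(-54/877) = -1, and 877 is prime, so -54 is not a quadratic residue mod 877.

no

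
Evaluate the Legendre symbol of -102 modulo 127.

1

(-102|127)
  = (25|127)    [-102 ≡ 25 mod 127]
  = (127|25)    [QR: 25 ≡ 1 mod 4, sign kept]
  = (2|25)    [127 ≡ 2 mod 25]
  = (1|25)    [25 ≡ 1 mod 8 ⇒ (2|25) = +1]
  = 1    [(1|25) = 1]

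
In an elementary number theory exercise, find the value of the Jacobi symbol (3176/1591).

1

(3176/1591)
  = (1585/1591)    [3176 ≡ 1585 mod 1591]
  = (1591/1585)    [QR: 1585 ≡ 1 mod 4, sign kept]
  = (6/1585)    [1591 ≡ 6 mod 1585]
  = (3/1585)    [1585 ≡ 1 mod 8 ⇒ (2/1585) = +1]
  = (1585/3)    [QR: 1585 ≡ 1 mod 4, sign kept]
  = (1/3)    [1585 ≡ 1 mod 3]
  = 1    [(1/3) = 1]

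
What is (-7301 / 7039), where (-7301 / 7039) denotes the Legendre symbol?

Reduce the numerator: -7301 ≡ 6777 (mod 7039), so (-7301 / 7039) = (6777 / 7039).
6777 ≡ 1 (mod 4), so quadratic reciprocity gives (6777 / 7039) = (7039 / 6777). Reduce: 7039 ≡ 262 (mod 6777). Now have (262 / 6777).
Factor out 2: 262 = 2·131. Since 6777 ≡ 1 (mod 8), (2 / 6777) = +1. Now have (131 / 6777).
6777 ≡ 1 (mod 4), so quadratic reciprocity gives (131 / 6777) = (6777 / 131). Reduce: 6777 ≡ 96 (mod 131). Now have (96 / 131).
Factor out 2: 96 = 2^5·3. Since 131 ≡ 3 (mod 8), (2 / 131) = -1, and (2 / 131)^5 = -1. Now have -(3 / 131).
Both 3 ≡ 3 and 131 ≡ 3 (mod 4), so reciprocity gives (3 / 131) = -(131 / 3). Reduce: 131 ≡ 2 (mod 3). Now have (2 / 3).
Factor out 2: 2 = 2. Since 3 ≡ 3 (mod 8), (2 / 3) = -1. Now have -(1 / 3).
(1 / 3) = 1. Collecting the sign factors: -1.

-1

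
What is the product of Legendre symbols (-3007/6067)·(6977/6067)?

By multiplicativity, (-3007·6977/6067) = (-3007/6067)·(6977/6067).
First factor (-3007/6067):
Pull out -1: (-3007/6067) = (-1/6067)·(3007/6067). Since 6067 ≡ 3 (mod 4), (-1/6067) = -1. Now have -(3007/6067).
Both 3007 ≡ 3 and 6067 ≡ 3 (mod 4), so reciprocity gives (3007/6067) = -(6067/3007). Reduce: 6067 ≡ 53 (mod 3007). Now have (53/3007).
53 ≡ 1 (mod 4), so quadratic reciprocity gives (53/3007) = (3007/53). Reduce: 3007 ≡ 39 (mod 53). Now have (39/53).
53 ≡ 1 (mod 4), so quadratic reciprocity gives (39/53) = (53/39). Reduce: 53 ≡ 14 (mod 39). Now have (14/39).
Factor out 2: 14 = 2·7. Since 39 ≡ 7 (mod 8), (2/39) = +1. Now have (7/39).
Both 7 ≡ 3 and 39 ≡ 3 (mod 4), so reciprocity gives (7/39) = -(39/7). Reduce: 39 ≡ 4 (mod 7). Now have -(4/7).
Factor out 2: 4 = 2^2. Since 7 ≡ 7 (mod 8), (2/7) = +1, and (2/7)^2 = +1. Now have -(1/7).
(1/7) = 1. Collecting the sign factors: -1.
Second factor (6977/6067):
Reduce the numerator: 6977 ≡ 910 (mod 6067), so (6977/6067) = (910/6067).
Factor out 2: 910 = 2·455. Since 6067 ≡ 3 (mod 8), (2/6067) = -1. Now have -(455/6067).
Both 455 ≡ 3 and 6067 ≡ 3 (mod 4), so reciprocity gives (455/6067) = -(6067/455). Reduce: 6067 ≡ 152 (mod 455). Now have (152/455).
Factor out 2: 152 = 2^3·19. Since 455 ≡ 7 (mod 8), (2/455) = +1, and (2/455)^3 = +1. Now have (19/455).
Both 19 ≡ 3 and 455 ≡ 3 (mod 4), so reciprocity gives (19/455) = -(455/19). Reduce: 455 ≡ 18 (mod 19). Now have -(18/19).
Factor out 2: 18 = 2·9. Since 19 ≡ 3 (mod 8), (2/19) = -1. Now have (9/19).
9 ≡ 1 (mod 4), so quadratic reciprocity gives (9/19) = (19/9). Reduce: 19 ≡ 1 (mod 9). Now have (1/9).
(1/9) = 1. Collecting the sign factors: 1.
Product: (-1)·(1) = -1.

-1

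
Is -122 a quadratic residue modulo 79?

(-122/79)
  = (36/79)    [-122 ≡ 36 mod 79]
  = (9/79)    [79 ≡ 7 mod 8 ⇒ (2/79)^2 = +1]
  = (79/9)    [QR: 9 ≡ 1 mod 4, sign kept]
  = (7/9)    [79 ≡ 7 mod 9]
  = (9/7)    [QR: 9 ≡ 1 mod 4, sign kept]
  = (2/7)    [9 ≡ 2 mod 7]
  = (1/7)    [7 ≡ 7 mod 8 ⇒ (2/7) = +1]
  = 1    [(1/7) = 1]
The Legendre symbol is 1, so x^2 ≡ -122 (mod 79) has solution.

yes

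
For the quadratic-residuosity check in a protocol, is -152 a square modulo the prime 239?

yes

Reduce the numerator: -152 ≡ 87 (mod 239), so (-152/239) = (87/239).
Both 87 ≡ 3 and 239 ≡ 3 (mod 4), so reciprocity gives (87/239) = -(239/87). Reduce: 239 ≡ 65 (mod 87). Now have -(65/87).
65 ≡ 1 (mod 4), so quadratic reciprocity gives (65/87) = (87/65). Reduce: 87 ≡ 22 (mod 65). Now have -(22/65).
Factor out 2: 22 = 2·11. Since 65 ≡ 1 (mod 8), (2/65) = +1. Now have -(11/65).
65 ≡ 1 (mod 4), so quadratic reciprocity gives (11/65) = (65/11). Reduce: 65 ≡ 10 (mod 11). Now have -(10/11).
Factor out 2: 10 = 2·5. Since 11 ≡ 3 (mod 8), (2/11) = -1. Now have (5/11).
5 ≡ 1 (mod 4), so quadratic reciprocity gives (5/11) = (11/5). Reduce: 11 ≡ 1 (mod 5). Now have (1/5).
(1/5) = 1. Collecting the sign factors: 1.
(-152/239) = 1, and 239 is prime, so -152 is a quadratic residue mod 239.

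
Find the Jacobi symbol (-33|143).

0

Reduce the numerator: -33 ≡ 110 (mod 143), so (-33|143) = (110|143).
Factor out 2: 110 = 2·55. Since 143 ≡ 7 (mod 8), (2|143) = +1. Now have (55|143).
Both 55 ≡ 3 and 143 ≡ 3 (mod 4), so reciprocity gives (55|143) = -(143|55). Reduce: 143 ≡ 33 (mod 55). Now have -(33|55).
33 ≡ 1 (mod 4), so quadratic reciprocity gives (33|55) = (55|33). Reduce: 55 ≡ 22 (mod 33). Now have -(22|33).
Factor out 2: 22 = 2·11. Since 33 ≡ 1 (mod 8), (2|33) = +1. Now have -(11|33).
33 ≡ 1 (mod 4), so quadratic reciprocity gives (11|33) = (33|11). Reduce: 33 ≡ 0 (mod 11). Now have -(0|11).
The numerator is now 0 with denominator 11 > 1: the symbol is 0.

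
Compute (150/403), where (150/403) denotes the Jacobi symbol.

1

(150/403)
  = -(75/403)    [403 ≡ 3 mod 8 ⇒ (2/403) = -1]
  = (403/75)    [QR: both ≡ 3 mod 4, sign flips]
  = (28/75)    [403 ≡ 28 mod 75]
  = (7/75)    [75 ≡ 3 mod 8 ⇒ (2/75)^2 = +1]
  = -(75/7)    [QR: both ≡ 3 mod 4, sign flips]
  = -(5/7)    [75 ≡ 5 mod 7]
  = -(7/5)    [QR: 5 ≡ 1 mod 4, sign kept]
  = -(2/5)    [7 ≡ 2 mod 5]
  = (1/5)    [5 ≡ 5 mod 8 ⇒ (2/5) = -1]
  = 1    [(1/5) = 1]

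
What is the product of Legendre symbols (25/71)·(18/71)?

By multiplicativity, (25·18/71) = (25/71)·(18/71).
First factor (25/71):
25 ≡ 1 (mod 4), so quadratic reciprocity gives (25/71) = (71/25). Reduce: 71 ≡ 21 (mod 25). Now have (21/25).
21 ≡ 1 (mod 4), so quadratic reciprocity gives (21/25) = (25/21). Reduce: 25 ≡ 4 (mod 21). Now have (4/21).
Factor out 2: 4 = 2^2. Since 21 ≡ 5 (mod 8), (2/21) = -1, and (2/21)^2 = +1. Now have (1/21).
(1/21) = 1. Collecting the sign factors: 1.
Second factor (18/71):
Factor out 2: 18 = 2·9. Since 71 ≡ 7 (mod 8), (2/71) = +1. Now have (9/71).
9 ≡ 1 (mod 4), so quadratic reciprocity gives (9/71) = (71/9). Reduce: 71 ≡ 8 (mod 9). Now have (8/9).
Factor out 2: 8 = 2^3. Since 9 ≡ 1 (mod 8), (2/9) = +1, and (2/9)^3 = +1. Now have (1/9).
(1/9) = 1. Collecting the sign factors: 1.
Product: (1)·(1) = 1.

1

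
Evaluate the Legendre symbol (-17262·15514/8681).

1

By multiplicativity, (-17262·15514/8681) = (-17262/8681)·(15514/8681).
First factor (-17262/8681):
Reduce the numerator: -17262 ≡ 100 (mod 8681), so (-17262/8681) = (100/8681).
Factor out 2: 100 = 2^2·25. Since 8681 ≡ 1 (mod 8), (2/8681) = +1, and (2/8681)^2 = +1. Now have (25/8681).
25 ≡ 1 (mod 4), so quadratic reciprocity gives (25/8681) = (8681/25). Reduce: 8681 ≡ 6 (mod 25). Now have (6/25).
Factor out 2: 6 = 2·3. Since 25 ≡ 1 (mod 8), (2/25) = +1. Now have (3/25).
25 ≡ 1 (mod 4), so quadratic reciprocity gives (3/25) = (25/3). Reduce: 25 ≡ 1 (mod 3). Now have (1/3).
(1/3) = 1. Collecting the sign factors: 1.
Second factor (15514/8681):
Reduce the numerator: 15514 ≡ 6833 (mod 8681), so (15514/8681) = (6833/8681).
6833 ≡ 1 (mod 4), so quadratic reciprocity gives (6833/8681) = (8681/6833). Reduce: 8681 ≡ 1848 (mod 6833). Now have (1848/6833).
Factor out 2: 1848 = 2^3·231. Since 6833 ≡ 1 (mod 8), (2/6833) = +1, and (2/6833)^3 = +1. Now have (231/6833).
6833 ≡ 1 (mod 4), so quadratic reciprocity gives (231/6833) = (6833/231). Reduce: 6833 ≡ 134 (mod 231). Now have (134/231).
Factor out 2: 134 = 2·67. Since 231 ≡ 7 (mod 8), (2/231) = +1. Now have (67/231).
Both 67 ≡ 3 and 231 ≡ 3 (mod 4), so reciprocity gives (67/231) = -(231/67). Reduce: 231 ≡ 30 (mod 67). Now have -(30/67).
Factor out 2: 30 = 2·15. Since 67 ≡ 3 (mod 8), (2/67) = -1. Now have (15/67).
Both 15 ≡ 3 and 67 ≡ 3 (mod 4), so reciprocity gives (15/67) = -(67/15). Reduce: 67 ≡ 7 (mod 15). Now have -(7/15).
Both 7 ≡ 3 and 15 ≡ 3 (mod 4), so reciprocity gives (7/15) = -(15/7). Reduce: 15 ≡ 1 (mod 7). Now have (1/7).
(1/7) = 1. Collecting the sign factors: 1.
Product: (1)·(1) = 1.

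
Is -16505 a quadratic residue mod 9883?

(-16505/9883)
  = -(16505/9883)    [9883 ≡ 3 mod 4 ⇒ (-1/9883) = -1]
  = -(6622/9883)    [16505 ≡ 6622 mod 9883]
  = (3311/9883)    [9883 ≡ 3 mod 8 ⇒ (2/9883) = -1]
  = -(9883/3311)    [QR: both ≡ 3 mod 4, sign flips]
  = -(3261/3311)    [9883 ≡ 3261 mod 3311]
  = -(3311/3261)    [QR: 3261 ≡ 1 mod 4, sign kept]
  = -(50/3261)    [3311 ≡ 50 mod 3261]
  = (25/3261)    [3261 ≡ 5 mod 8 ⇒ (2/3261) = -1]
  = (3261/25)    [QR: 25 ≡ 1 mod 4, sign kept]
  = (11/25)    [3261 ≡ 11 mod 25]
  = (25/11)    [QR: 25 ≡ 1 mod 4, sign kept]
  = (3/11)    [25 ≡ 3 mod 11]
  = -(11/3)    [QR: both ≡ 3 mod 4, sign flips]
  = -(2/3)    [11 ≡ 2 mod 3]
  = (1/3)    [3 ≡ 3 mod 8 ⇒ (2/3) = -1]
  = 1    [(1/3) = 1]
(-16505/9883) = 1, and 9883 is prime, so -16505 is a quadratic residue mod 9883.

yes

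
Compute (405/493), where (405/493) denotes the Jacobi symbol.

-1

405 ≡ 1 (mod 4), so quadratic reciprocity gives (405/493) = (493/405). Reduce: 493 ≡ 88 (mod 405). Now have (88/405).
Factor out 2: 88 = 2^3·11. Since 405 ≡ 5 (mod 8), (2/405) = -1, and (2/405)^3 = -1. Now have -(11/405).
405 ≡ 1 (mod 4), so quadratic reciprocity gives (11/405) = (405/11). Reduce: 405 ≡ 9 (mod 11). Now have -(9/11).
9 ≡ 1 (mod 4), so quadratic reciprocity gives (9/11) = (11/9). Reduce: 11 ≡ 2 (mod 9). Now have -(2/9).
Factor out 2: 2 = 2. Since 9 ≡ 1 (mod 8), (2/9) = +1. Now have -(1/9).
(1/9) = 1. Collecting the sign factors: -1.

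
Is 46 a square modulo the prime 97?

Factor out 2: 46 = 2·23. Since 97 ≡ 1 (mod 8), (2|97) = +1. Now have (23|97).
97 ≡ 1 (mod 4), so quadratic reciprocity gives (23|97) = (97|23). Reduce: 97 ≡ 5 (mod 23). Now have (5|23).
5 ≡ 1 (mod 4), so quadratic reciprocity gives (5|23) = (23|5). Reduce: 23 ≡ 3 (mod 5). Now have (3|5).
5 ≡ 1 (mod 4), so quadratic reciprocity gives (3|5) = (5|3). Reduce: 5 ≡ 2 (mod 3). Now have (2|3).
Factor out 2: 2 = 2. Since 3 ≡ 3 (mod 8), (2|3) = -1. Now have -(1|3).
(1|3) = 1. Collecting the sign factors: -1.
(46|97) = -1, and 97 is prime, so 46 is not a quadratic residue mod 97.

no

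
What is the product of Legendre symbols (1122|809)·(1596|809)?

1

By multiplicativity, (1122·1596|809) = (1122|809)·(1596|809).
First factor (1122|809):
Reduce the numerator: 1122 ≡ 313 (mod 809), so (1122|809) = (313|809).
313 ≡ 1 (mod 4), so quadratic reciprocity gives (313|809) = (809|313). Reduce: 809 ≡ 183 (mod 313). Now have (183|313).
313 ≡ 1 (mod 4), so quadratic reciprocity gives (183|313) = (313|183). Reduce: 313 ≡ 130 (mod 183). Now have (130|183).
Factor out 2: 130 = 2·65. Since 183 ≡ 7 (mod 8), (2|183) = +1. Now have (65|183).
65 ≡ 1 (mod 4), so quadratic reciprocity gives (65|183) = (183|65). Reduce: 183 ≡ 53 (mod 65). Now have (53|65).
53 ≡ 1 (mod 4), so quadratic reciprocity gives (53|65) = (65|53). Reduce: 65 ≡ 12 (mod 53). Now have (12|53).
Factor out 2: 12 = 2^2·3. Since 53 ≡ 5 (mod 8), (2|53) = -1, and (2|53)^2 = +1. Now have (3|53).
53 ≡ 1 (mod 4), so quadratic reciprocity gives (3|53) = (53|3). Reduce: 53 ≡ 2 (mod 3). Now have (2|3).
Factor out 2: 2 = 2. Since 3 ≡ 3 (mod 8), (2|3) = -1. Now have -(1|3).
(1|3) = 1. Collecting the sign factors: -1.
Second factor (1596|809):
Reduce the numerator: 1596 ≡ 787 (mod 809), so (1596|809) = (787|809).
809 ≡ 1 (mod 4), so quadratic reciprocity gives (787|809) = (809|787). Reduce: 809 ≡ 22 (mod 787). Now have (22|787).
Factor out 2: 22 = 2·11. Since 787 ≡ 3 (mod 8), (2|787) = -1. Now have -(11|787).
Both 11 ≡ 3 and 787 ≡ 3 (mod 4), so reciprocity gives (11|787) = -(787|11). Reduce: 787 ≡ 6 (mod 11). Now have (6|11).
Factor out 2: 6 = 2·3. Since 11 ≡ 3 (mod 8), (2|11) = -1. Now have -(3|11).
Both 3 ≡ 3 and 11 ≡ 3 (mod 4), so reciprocity gives (3|11) = -(11|3). Reduce: 11 ≡ 2 (mod 3). Now have (2|3).
Factor out 2: 2 = 2. Since 3 ≡ 3 (mod 8), (2|3) = -1. Now have -(1|3).
(1|3) = 1. Collecting the sign factors: -1.
Product: (-1)·(-1) = 1.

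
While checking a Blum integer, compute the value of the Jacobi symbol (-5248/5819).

-1

Reduce the numerator: -5248 ≡ 571 (mod 5819), so (-5248/5819) = (571/5819).
Both 571 ≡ 3 and 5819 ≡ 3 (mod 4), so reciprocity gives (571/5819) = -(5819/571). Reduce: 5819 ≡ 109 (mod 571). Now have -(109/571).
109 ≡ 1 (mod 4), so quadratic reciprocity gives (109/571) = (571/109). Reduce: 571 ≡ 26 (mod 109). Now have -(26/109).
Factor out 2: 26 = 2·13. Since 109 ≡ 5 (mod 8), (2/109) = -1. Now have (13/109).
13 ≡ 1 (mod 4), so quadratic reciprocity gives (13/109) = (109/13). Reduce: 109 ≡ 5 (mod 13). Now have (5/13).
5 ≡ 1 (mod 4), so quadratic reciprocity gives (5/13) = (13/5). Reduce: 13 ≡ 3 (mod 5). Now have (3/5).
5 ≡ 1 (mod 4), so quadratic reciprocity gives (3/5) = (5/3). Reduce: 5 ≡ 2 (mod 3). Now have (2/3).
Factor out 2: 2 = 2. Since 3 ≡ 3 (mod 8), (2/3) = -1. Now have -(1/3).
(1/3) = 1. Collecting the sign factors: -1.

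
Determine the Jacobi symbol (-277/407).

-1

(-277/407)
  = (130/407)    [-277 ≡ 130 mod 407]
  = (65/407)    [407 ≡ 7 mod 8 ⇒ (2/407) = +1]
  = (407/65)    [QR: 65 ≡ 1 mod 4, sign kept]
  = (17/65)    [407 ≡ 17 mod 65]
  = (65/17)    [QR: 17 ≡ 1 mod 4, sign kept]
  = (14/17)    [65 ≡ 14 mod 17]
  = (7/17)    [17 ≡ 1 mod 8 ⇒ (2/17) = +1]
  = (17/7)    [QR: 17 ≡ 1 mod 4, sign kept]
  = (3/7)    [17 ≡ 3 mod 7]
  = -(7/3)    [QR: both ≡ 3 mod 4, sign flips]
  = -(1/3)    [7 ≡ 1 mod 3]
  = -1    [(1/3) = 1]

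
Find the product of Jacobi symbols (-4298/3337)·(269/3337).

By multiplicativity, (-4298·269/3337) = (-4298/3337)·(269/3337).
First factor (-4298/3337):
Reduce the numerator: -4298 ≡ 2376 (mod 3337), so (-4298/3337) = (2376/3337).
Factor out 2: 2376 = 2^3·297. Since 3337 ≡ 1 (mod 8), (2/3337) = +1, and (2/3337)^3 = +1. Now have (297/3337).
297 ≡ 1 (mod 4), so quadratic reciprocity gives (297/3337) = (3337/297). Reduce: 3337 ≡ 70 (mod 297). Now have (70/297).
Factor out 2: 70 = 2·35. Since 297 ≡ 1 (mod 8), (2/297) = +1. Now have (35/297).
297 ≡ 1 (mod 4), so quadratic reciprocity gives (35/297) = (297/35). Reduce: 297 ≡ 17 (mod 35). Now have (17/35).
17 ≡ 1 (mod 4), so quadratic reciprocity gives (17/35) = (35/17). Reduce: 35 ≡ 1 (mod 17). Now have (1/17).
(1/17) = 1. Collecting the sign factors: 1.
Second factor (269/3337):
269 ≡ 1 (mod 4), so quadratic reciprocity gives (269/3337) = (3337/269). Reduce: 3337 ≡ 109 (mod 269). Now have (109/269).
109 ≡ 1 (mod 4), so quadratic reciprocity gives (109/269) = (269/109). Reduce: 269 ≡ 51 (mod 109). Now have (51/109).
109 ≡ 1 (mod 4), so quadratic reciprocity gives (51/109) = (109/51). Reduce: 109 ≡ 7 (mod 51). Now have (7/51).
Both 7 ≡ 3 and 51 ≡ 3 (mod 4), so reciprocity gives (7/51) = -(51/7). Reduce: 51 ≡ 2 (mod 7). Now have -(2/7).
Factor out 2: 2 = 2. Since 7 ≡ 7 (mod 8), (2/7) = +1. Now have -(1/7).
(1/7) = 1. Collecting the sign factors: -1.
Product: (1)·(-1) = -1.

-1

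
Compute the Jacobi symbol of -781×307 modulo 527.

By multiplicativity, (-781·307 / 527) = (-781 / 527)·(307 / 527).
First factor (-781 / 527):
(-781 / 527)
  = (273 / 527)    [-781 ≡ 273 mod 527]
  = (527 / 273)    [QR: 273 ≡ 1 mod 4, sign kept]
  = (254 / 273)    [527 ≡ 254 mod 273]
  = (127 / 273)    [273 ≡ 1 mod 8 ⇒ (2 / 273) = +1]
  = (273 / 127)    [QR: 273 ≡ 1 mod 4, sign kept]
  = (19 / 127)    [273 ≡ 19 mod 127]
  = -(127 / 19)    [QR: both ≡ 3 mod 4, sign flips]
  = -(13 / 19)    [127 ≡ 13 mod 19]
  = -(19 / 13)    [QR: 13 ≡ 1 mod 4, sign kept]
  = -(6 / 13)    [19 ≡ 6 mod 13]
  = (3 / 13)    [13 ≡ 5 mod 8 ⇒ (2 / 13) = -1]
  = (13 / 3)    [QR: 13 ≡ 1 mod 4, sign kept]
  = (1 / 3)    [13 ≡ 1 mod 3]
  = 1    [(1 / 3) = 1]
Second factor (307 / 527):
(307 / 527)
  = -(527 / 307)    [QR: both ≡ 3 mod 4, sign flips]
  = -(220 / 307)    [527 ≡ 220 mod 307]
  = -(55 / 307)    [307 ≡ 3 mod 8 ⇒ (2 / 307)^2 = +1]
  = (307 / 55)    [QR: both ≡ 3 mod 4, sign flips]
  = (32 / 55)    [307 ≡ 32 mod 55]
  = (1 / 55)    [55 ≡ 7 mod 8 ⇒ (2 / 55)^5 = +1]
  = 1    [(1 / 55) = 1]
Product: (1)·(1) = 1.

1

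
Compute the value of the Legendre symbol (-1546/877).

Pull out -1: (-1546/877) = (-1/877)·(1546/877). Since 877 ≡ 1 (mod 4), (-1/877) = +1. Now have (1546/877).
Reduce the numerator: 1546 ≡ 669 (mod 877), so (1546/877) = (669/877).
669 ≡ 1 (mod 4), so quadratic reciprocity gives (669/877) = (877/669). Reduce: 877 ≡ 208 (mod 669). Now have (208/669).
Factor out 2: 208 = 2^4·13. Since 669 ≡ 5 (mod 8), (2/669) = -1, and (2/669)^4 = +1. Now have (13/669).
13 ≡ 1 (mod 4), so quadratic reciprocity gives (13/669) = (669/13). Reduce: 669 ≡ 6 (mod 13). Now have (6/13).
Factor out 2: 6 = 2·3. Since 13 ≡ 5 (mod 8), (2/13) = -1. Now have -(3/13).
13 ≡ 1 (mod 4), so quadratic reciprocity gives (3/13) = (13/3). Reduce: 13 ≡ 1 (mod 3). Now have -(1/3).
(1/3) = 1. Collecting the sign factors: -1.

-1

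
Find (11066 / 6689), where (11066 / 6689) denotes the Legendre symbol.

1

(11066 / 6689)
  = (4377 / 6689)    [11066 ≡ 4377 mod 6689]
  = (6689 / 4377)    [QR: 4377 ≡ 1 mod 4, sign kept]
  = (2312 / 4377)    [6689 ≡ 2312 mod 4377]
  = (289 / 4377)    [4377 ≡ 1 mod 8 ⇒ (2 / 4377)^3 = +1]
  = (4377 / 289)    [QR: 289 ≡ 1 mod 4, sign kept]
  = (42 / 289)    [4377 ≡ 42 mod 289]
  = (21 / 289)    [289 ≡ 1 mod 8 ⇒ (2 / 289) = +1]
  = (289 / 21)    [QR: 21 ≡ 1 mod 4, sign kept]
  = (16 / 21)    [289 ≡ 16 mod 21]
  = (1 / 21)    [21 ≡ 5 mod 8 ⇒ (2 / 21)^4 = +1]
  = 1    [(1 / 21) = 1]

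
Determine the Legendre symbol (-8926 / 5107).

(-8926 / 5107)
  = (1288 / 5107)    [-8926 ≡ 1288 mod 5107]
  = -(161 / 5107)    [5107 ≡ 3 mod 8 ⇒ (2 / 5107)^3 = -1]
  = -(5107 / 161)    [QR: 161 ≡ 1 mod 4, sign kept]
  = -(116 / 161)    [5107 ≡ 116 mod 161]
  = -(29 / 161)    [161 ≡ 1 mod 8 ⇒ (2 / 161)^2 = +1]
  = -(161 / 29)    [QR: 29 ≡ 1 mod 4, sign kept]
  = -(16 / 29)    [161 ≡ 16 mod 29]
  = -(1 / 29)    [29 ≡ 5 mod 8 ⇒ (2 / 29)^4 = +1]
  = -1    [(1 / 29) = 1]

-1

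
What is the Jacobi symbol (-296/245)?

1

(-296/245)
  = (296/245)    [245 ≡ 1 mod 4 ⇒ (-1/245) = +1]
  = (51/245)    [296 ≡ 51 mod 245]
  = (245/51)    [QR: 245 ≡ 1 mod 4, sign kept]
  = (41/51)    [245 ≡ 41 mod 51]
  = (51/41)    [QR: 41 ≡ 1 mod 4, sign kept]
  = (10/41)    [51 ≡ 10 mod 41]
  = (5/41)    [41 ≡ 1 mod 8 ⇒ (2/41) = +1]
  = (41/5)    [QR: 5 ≡ 1 mod 4, sign kept]
  = (1/5)    [41 ≡ 1 mod 5]
  = 1    [(1/5) = 1]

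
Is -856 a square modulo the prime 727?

yes

(-856/727)
  = (598/727)    [-856 ≡ 598 mod 727]
  = (299/727)    [727 ≡ 7 mod 8 ⇒ (2/727) = +1]
  = -(727/299)    [QR: both ≡ 3 mod 4, sign flips]
  = -(129/299)    [727 ≡ 129 mod 299]
  = -(299/129)    [QR: 129 ≡ 1 mod 4, sign kept]
  = -(41/129)    [299 ≡ 41 mod 129]
  = -(129/41)    [QR: 41 ≡ 1 mod 4, sign kept]
  = -(6/41)    [129 ≡ 6 mod 41]
  = -(3/41)    [41 ≡ 1 mod 8 ⇒ (2/41) = +1]
  = -(41/3)    [QR: 41 ≡ 1 mod 4, sign kept]
  = -(2/3)    [41 ≡ 2 mod 3]
  = (1/3)    [3 ≡ 3 mod 8 ⇒ (2/3) = -1]
  = 1    [(1/3) = 1]
The Legendre symbol is 1, so x^2 ≡ -856 (mod 727) has solution.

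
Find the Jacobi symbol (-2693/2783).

-1

(-2693/2783)
  = (90/2783)    [-2693 ≡ 90 mod 2783]
  = (45/2783)    [2783 ≡ 7 mod 8 ⇒ (2/2783) = +1]
  = (2783/45)    [QR: 45 ≡ 1 mod 4, sign kept]
  = (38/45)    [2783 ≡ 38 mod 45]
  = -(19/45)    [45 ≡ 5 mod 8 ⇒ (2/45) = -1]
  = -(45/19)    [QR: 45 ≡ 1 mod 4, sign kept]
  = -(7/19)    [45 ≡ 7 mod 19]
  = (19/7)    [QR: both ≡ 3 mod 4, sign flips]
  = (5/7)    [19 ≡ 5 mod 7]
  = (7/5)    [QR: 5 ≡ 1 mod 4, sign kept]
  = (2/5)    [7 ≡ 2 mod 5]
  = -(1/5)    [5 ≡ 5 mod 8 ⇒ (2/5) = -1]
  = -1    [(1/5) = 1]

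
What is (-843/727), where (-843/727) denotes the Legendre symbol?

(-843/727)
  = (611/727)    [-843 ≡ 611 mod 727]
  = -(727/611)    [QR: both ≡ 3 mod 4, sign flips]
  = -(116/611)    [727 ≡ 116 mod 611]
  = -(29/611)    [611 ≡ 3 mod 8 ⇒ (2/611)^2 = +1]
  = -(611/29)    [QR: 29 ≡ 1 mod 4, sign kept]
  = -(2/29)    [611 ≡ 2 mod 29]
  = (1/29)    [29 ≡ 5 mod 8 ⇒ (2/29) = -1]
  = 1    [(1/29) = 1]

1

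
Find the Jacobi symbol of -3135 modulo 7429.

Reduce the numerator: -3135 ≡ 4294 (mod 7429), so (-3135/7429) = (4294/7429).
Factor out 2: 4294 = 2·2147. Since 7429 ≡ 5 (mod 8), (2/7429) = -1. Now have -(2147/7429).
7429 ≡ 1 (mod 4), so quadratic reciprocity gives (2147/7429) = (7429/2147). Reduce: 7429 ≡ 988 (mod 2147). Now have -(988/2147).
Factor out 2: 988 = 2^2·247. Since 2147 ≡ 3 (mod 8), (2/2147) = -1, and (2/2147)^2 = +1. Now have -(247/2147).
Both 247 ≡ 3 and 2147 ≡ 3 (mod 4), so reciprocity gives (247/2147) = -(2147/247). Reduce: 2147 ≡ 171 (mod 247). Now have (171/247).
Both 171 ≡ 3 and 247 ≡ 3 (mod 4), so reciprocity gives (171/247) = -(247/171). Reduce: 247 ≡ 76 (mod 171). Now have -(76/171).
Factor out 2: 76 = 2^2·19. Since 171 ≡ 3 (mod 8), (2/171) = -1, and (2/171)^2 = +1. Now have -(19/171).
Both 19 ≡ 3 and 171 ≡ 3 (mod 4), so reciprocity gives (19/171) = -(171/19). Reduce: 171 ≡ 0 (mod 19). Now have (0/19).
The numerator is now 0 with denominator 19 > 1: the symbol is 0.

0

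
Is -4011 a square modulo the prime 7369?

(-4011|7369)
  = (3358|7369)    [-4011 ≡ 3358 mod 7369]
  = (1679|7369)    [7369 ≡ 1 mod 8 ⇒ (2|7369) = +1]
  = (7369|1679)    [QR: 7369 ≡ 1 mod 4, sign kept]
  = (653|1679)    [7369 ≡ 653 mod 1679]
  = (1679|653)    [QR: 653 ≡ 1 mod 4, sign kept]
  = (373|653)    [1679 ≡ 373 mod 653]
  = (653|373)    [QR: 373 ≡ 1 mod 4, sign kept]
  = (280|373)    [653 ≡ 280 mod 373]
  = -(35|373)    [373 ≡ 5 mod 8 ⇒ (2|373)^3 = -1]
  = -(373|35)    [QR: 373 ≡ 1 mod 4, sign kept]
  = -(23|35)    [373 ≡ 23 mod 35]
  = (35|23)    [QR: both ≡ 3 mod 4, sign flips]
  = (12|23)    [35 ≡ 12 mod 23]
  = (3|23)    [23 ≡ 7 mod 8 ⇒ (2|23)^2 = +1]
  = -(23|3)    [QR: both ≡ 3 mod 4, sign flips]
  = -(2|3)    [23 ≡ 2 mod 3]
  = (1|3)    [3 ≡ 3 mod 8 ⇒ (2|3) = -1]
  = 1    [(1|3) = 1]
(-4011|7369) = 1, and 7369 is prime, so -4011 is a quadratic residue mod 7369.

yes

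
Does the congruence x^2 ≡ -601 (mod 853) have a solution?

no

Reduce the numerator: -601 ≡ 252 (mod 853), so (-601/853) = (252/853).
Factor out 2: 252 = 2^2·63. Since 853 ≡ 5 (mod 8), (2/853) = -1, and (2/853)^2 = +1. Now have (63/853).
853 ≡ 1 (mod 4), so quadratic reciprocity gives (63/853) = (853/63). Reduce: 853 ≡ 34 (mod 63). Now have (34/63).
Factor out 2: 34 = 2·17. Since 63 ≡ 7 (mod 8), (2/63) = +1. Now have (17/63).
17 ≡ 1 (mod 4), so quadratic reciprocity gives (17/63) = (63/17). Reduce: 63 ≡ 12 (mod 17). Now have (12/17).
Factor out 2: 12 = 2^2·3. Since 17 ≡ 1 (mod 8), (2/17) = +1, and (2/17)^2 = +1. Now have (3/17).
17 ≡ 1 (mod 4), so quadratic reciprocity gives (3/17) = (17/3). Reduce: 17 ≡ 2 (mod 3). Now have (2/3).
Factor out 2: 2 = 2. Since 3 ≡ 3 (mod 8), (2/3) = -1. Now have -(1/3).
(1/3) = 1. Collecting the sign factors: -1.
(-601/853) = -1, and 853 is prime, so -601 is not a quadratic residue mod 853.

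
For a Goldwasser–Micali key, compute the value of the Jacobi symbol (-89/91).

Pull out -1: (-89/91) = (-1/91)·(89/91). Since 91 ≡ 3 (mod 4), (-1/91) = -1. Now have -(89/91).
89 ≡ 1 (mod 4), so quadratic reciprocity gives (89/91) = (91/89). Reduce: 91 ≡ 2 (mod 89). Now have -(2/89).
Factor out 2: 2 = 2. Since 89 ≡ 1 (mod 8), (2/89) = +1. Now have -(1/89).
(1/89) = 1. Collecting the sign factors: -1.

-1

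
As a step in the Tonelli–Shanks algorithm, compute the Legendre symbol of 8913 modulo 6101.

(8913|6101)
  = (2812|6101)    [8913 ≡ 2812 mod 6101]
  = (703|6101)    [6101 ≡ 5 mod 8 ⇒ (2|6101)^2 = +1]
  = (6101|703)    [QR: 6101 ≡ 1 mod 4, sign kept]
  = (477|703)    [6101 ≡ 477 mod 703]
  = (703|477)    [QR: 477 ≡ 1 mod 4, sign kept]
  = (226|477)    [703 ≡ 226 mod 477]
  = -(113|477)    [477 ≡ 5 mod 8 ⇒ (2|477) = -1]
  = -(477|113)    [QR: 113 ≡ 1 mod 4, sign kept]
  = -(25|113)    [477 ≡ 25 mod 113]
  = -(113|25)    [QR: 25 ≡ 1 mod 4, sign kept]
  = -(13|25)    [113 ≡ 13 mod 25]
  = -(25|13)    [QR: 13 ≡ 1 mod 4, sign kept]
  = -(12|13)    [25 ≡ 12 mod 13]
  = -(3|13)    [13 ≡ 5 mod 8 ⇒ (2|13)^2 = +1]
  = -(13|3)    [QR: 13 ≡ 1 mod 4, sign kept]
  = -(1|3)    [13 ≡ 1 mod 3]
  = -1    [(1|3) = 1]

-1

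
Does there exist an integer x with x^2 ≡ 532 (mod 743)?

(532/743)
  = (133/743)    [743 ≡ 7 mod 8 ⇒ (2/743)^2 = +1]
  = (743/133)    [QR: 133 ≡ 1 mod 4, sign kept]
  = (78/133)    [743 ≡ 78 mod 133]
  = -(39/133)    [133 ≡ 5 mod 8 ⇒ (2/133) = -1]
  = -(133/39)    [QR: 133 ≡ 1 mod 4, sign kept]
  = -(16/39)    [133 ≡ 16 mod 39]
  = -(1/39)    [39 ≡ 7 mod 8 ⇒ (2/39)^4 = +1]
  = -1    [(1/39) = 1]
The Legendre symbol is -1, so x^2 ≡ 532 (mod 743) has no solution.

no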